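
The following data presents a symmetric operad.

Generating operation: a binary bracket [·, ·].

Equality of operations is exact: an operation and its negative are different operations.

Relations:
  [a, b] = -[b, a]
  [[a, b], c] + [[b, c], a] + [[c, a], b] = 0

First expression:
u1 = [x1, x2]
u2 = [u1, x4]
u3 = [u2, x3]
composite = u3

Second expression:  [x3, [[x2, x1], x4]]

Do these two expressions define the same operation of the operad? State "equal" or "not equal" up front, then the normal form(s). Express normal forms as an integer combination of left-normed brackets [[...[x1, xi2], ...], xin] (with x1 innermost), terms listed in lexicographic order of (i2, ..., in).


The first expression, normalized: [[[x1, x2], x4], x3]
The second expression, normalized: [[[x1, x2], x4], x3]
One common form — equal.

equal; both compose to [[[x1, x2], x4], x3]


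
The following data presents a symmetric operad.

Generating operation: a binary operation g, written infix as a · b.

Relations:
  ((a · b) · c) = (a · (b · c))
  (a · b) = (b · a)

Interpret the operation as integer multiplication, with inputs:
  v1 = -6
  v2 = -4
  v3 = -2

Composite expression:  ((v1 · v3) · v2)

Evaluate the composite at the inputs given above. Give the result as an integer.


-48

(v1 · v3) = 12
((v1 · v3) · v2) = -48


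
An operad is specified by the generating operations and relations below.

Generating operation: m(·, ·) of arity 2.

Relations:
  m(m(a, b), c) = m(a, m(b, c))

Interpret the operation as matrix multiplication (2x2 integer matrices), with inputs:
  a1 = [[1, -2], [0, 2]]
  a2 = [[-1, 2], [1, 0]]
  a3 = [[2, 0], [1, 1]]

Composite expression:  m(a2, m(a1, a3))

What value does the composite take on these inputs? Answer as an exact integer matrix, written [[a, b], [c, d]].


[[4, 6], [0, -2]]

m(a1, a3) = [[0, -2], [2, 2]]
m(a2, m(a1, a3)) = [[4, 6], [0, -2]]


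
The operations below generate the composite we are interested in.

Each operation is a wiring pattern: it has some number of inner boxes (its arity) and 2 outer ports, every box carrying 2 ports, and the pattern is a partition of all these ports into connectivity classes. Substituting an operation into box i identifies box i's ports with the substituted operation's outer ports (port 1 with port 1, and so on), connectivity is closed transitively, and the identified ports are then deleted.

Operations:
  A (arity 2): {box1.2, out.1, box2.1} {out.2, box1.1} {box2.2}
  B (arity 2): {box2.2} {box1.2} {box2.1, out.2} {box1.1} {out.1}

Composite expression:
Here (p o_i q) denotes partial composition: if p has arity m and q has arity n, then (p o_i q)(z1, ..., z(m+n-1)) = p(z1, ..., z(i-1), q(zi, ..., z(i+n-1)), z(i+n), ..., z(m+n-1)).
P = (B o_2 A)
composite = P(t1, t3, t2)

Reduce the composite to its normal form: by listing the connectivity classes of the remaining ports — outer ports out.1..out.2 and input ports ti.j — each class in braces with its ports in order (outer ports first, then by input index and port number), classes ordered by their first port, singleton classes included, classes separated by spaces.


{out.1} {out.2, t2.1, t3.2} {t1.1} {t1.2} {t2.2} {t3.1}


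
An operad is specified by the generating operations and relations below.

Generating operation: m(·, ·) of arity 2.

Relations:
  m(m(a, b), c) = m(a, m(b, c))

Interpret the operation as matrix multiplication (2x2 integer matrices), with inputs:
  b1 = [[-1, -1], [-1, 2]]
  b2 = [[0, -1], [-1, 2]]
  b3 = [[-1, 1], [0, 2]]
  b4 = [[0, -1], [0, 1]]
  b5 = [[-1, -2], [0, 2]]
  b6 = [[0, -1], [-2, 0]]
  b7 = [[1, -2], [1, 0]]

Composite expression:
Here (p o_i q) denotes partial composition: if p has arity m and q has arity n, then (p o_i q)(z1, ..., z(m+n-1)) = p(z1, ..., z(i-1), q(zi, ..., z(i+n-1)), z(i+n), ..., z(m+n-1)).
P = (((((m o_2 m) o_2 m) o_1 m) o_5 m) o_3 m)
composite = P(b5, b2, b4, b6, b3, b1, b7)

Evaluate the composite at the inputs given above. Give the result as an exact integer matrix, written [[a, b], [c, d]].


[[30, 0], [-36, 0]]

m(b5, b2) = [[2, -3], [-2, 4]]
m(b4, b6) = [[2, 0], [-2, 0]]
m(m(b4, b6), b3) = [[-2, 2], [2, -2]]
m(b1, b7) = [[-2, 2], [1, 2]]
m(m(m(b4, b6), b3), m(b1, b7)) = [[6, 0], [-6, 0]]
m(m(b5, b2), m(m(m(b4, b6), b3), m(b1, b7))) = [[30, 0], [-36, 0]]


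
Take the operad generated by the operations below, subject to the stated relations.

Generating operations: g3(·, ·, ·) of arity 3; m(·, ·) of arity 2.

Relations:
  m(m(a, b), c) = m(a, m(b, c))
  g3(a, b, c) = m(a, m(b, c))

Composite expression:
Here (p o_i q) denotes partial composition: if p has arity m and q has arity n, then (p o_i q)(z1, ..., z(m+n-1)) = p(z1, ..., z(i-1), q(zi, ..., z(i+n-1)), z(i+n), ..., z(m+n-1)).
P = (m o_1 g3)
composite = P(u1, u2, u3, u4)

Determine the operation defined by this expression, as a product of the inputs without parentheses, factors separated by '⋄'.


Associativity of m dissolves the nesting; only the u-input order survives.
g3(u1, u2, u3) flattens to u1 ⋄ u2 ⋄ u3
m(g3(u1, u2, u3), u4) flattens to u1 ⋄ u2 ⋄ u3 ⋄ u4

u1 ⋄ u2 ⋄ u3 ⋄ u4


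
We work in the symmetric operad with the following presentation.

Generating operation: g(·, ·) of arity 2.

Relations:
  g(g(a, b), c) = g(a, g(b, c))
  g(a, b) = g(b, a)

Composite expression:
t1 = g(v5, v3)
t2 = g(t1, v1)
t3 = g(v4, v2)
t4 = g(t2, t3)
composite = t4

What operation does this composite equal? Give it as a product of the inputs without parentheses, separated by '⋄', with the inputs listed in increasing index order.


Key point: g commutes, so take the v-inputs in any fixed order.
g(v5, v3) spells out as v5 ⋄ v3
g(g(v5, v3), v1) spells out as v5 ⋄ v3 ⋄ v1
g(v4, v2) spells out as v4 ⋄ v2
g(g(g(v5, v3), v1), g(v4, v2)) spells out as v5 ⋄ v3 ⋄ v1 ⋄ v4 ⋄ v2
putting the inputs in ascending order: v1 ⋄ v2 ⋄ v3 ⋄ v4 ⋄ v5

v1 ⋄ v2 ⋄ v3 ⋄ v4 ⋄ v5


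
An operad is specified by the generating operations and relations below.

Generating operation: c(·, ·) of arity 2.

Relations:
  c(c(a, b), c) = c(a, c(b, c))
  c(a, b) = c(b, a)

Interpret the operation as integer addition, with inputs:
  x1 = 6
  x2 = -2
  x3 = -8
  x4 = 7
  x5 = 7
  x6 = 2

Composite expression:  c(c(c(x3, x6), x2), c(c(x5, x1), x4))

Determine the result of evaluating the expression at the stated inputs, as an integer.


c(x3, x6) = -6
c(c(x3, x6), x2) = -8
c(x5, x1) = 13
c(c(x5, x1), x4) = 20
c(c(c(x3, x6), x2), c(c(x5, x1), x4)) = 12

12


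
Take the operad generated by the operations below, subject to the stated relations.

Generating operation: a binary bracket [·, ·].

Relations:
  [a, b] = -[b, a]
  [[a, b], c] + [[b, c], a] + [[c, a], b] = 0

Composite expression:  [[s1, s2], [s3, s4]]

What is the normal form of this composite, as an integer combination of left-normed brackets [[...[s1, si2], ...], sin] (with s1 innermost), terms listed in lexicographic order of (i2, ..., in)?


[[[s1, s2], s3], s4] - [[[s1, s2], s4], s3]

Expand each bracket as ab - ba; the s1-initial words give the coefficients.
Composite bracket: [[s1, s2], [s3, s4]]
Each bracket splits as ab - ba, giving 8 signed words (2^3 = 8).
Only words starting with s1 matter:
  the word s1s2s3s4 carries sign +1 and contributes +[[[s1, s2], s3], s4]
  the word s1s2s4s3 carries sign -1 and contributes -[[[s1, s2], s4], s3]


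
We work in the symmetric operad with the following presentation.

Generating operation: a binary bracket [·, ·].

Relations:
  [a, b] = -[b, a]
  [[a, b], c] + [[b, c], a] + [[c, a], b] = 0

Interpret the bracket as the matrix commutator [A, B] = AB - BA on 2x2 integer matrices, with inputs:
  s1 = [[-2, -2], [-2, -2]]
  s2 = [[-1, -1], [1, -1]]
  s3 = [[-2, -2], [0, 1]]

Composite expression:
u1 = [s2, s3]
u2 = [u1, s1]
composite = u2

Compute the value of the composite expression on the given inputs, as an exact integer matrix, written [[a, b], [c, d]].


[[0, -8], [8, 0]]

[s2, s3] = [[2, -3], [-3, -2]]
[[s2, s3], s1] = [[0, -8], [8, 0]]


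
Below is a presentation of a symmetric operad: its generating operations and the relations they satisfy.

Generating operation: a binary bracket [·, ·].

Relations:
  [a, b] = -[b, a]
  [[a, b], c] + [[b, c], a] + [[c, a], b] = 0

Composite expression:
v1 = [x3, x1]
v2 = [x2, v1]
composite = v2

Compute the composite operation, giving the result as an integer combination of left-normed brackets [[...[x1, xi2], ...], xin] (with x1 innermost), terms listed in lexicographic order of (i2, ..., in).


[[x1, x3], x2]

In the tensor algebra, words opening x1 carry the x1-anchored form.
Composite bracket: [x2, [x3, x1]]
Full expansion: 4 signed words from ab - ba (2^2 = 4).
The x1-initial words carry the normal form:
  x1x3x2 appears with sign +1, giving the term +[[x1, x3], x2]


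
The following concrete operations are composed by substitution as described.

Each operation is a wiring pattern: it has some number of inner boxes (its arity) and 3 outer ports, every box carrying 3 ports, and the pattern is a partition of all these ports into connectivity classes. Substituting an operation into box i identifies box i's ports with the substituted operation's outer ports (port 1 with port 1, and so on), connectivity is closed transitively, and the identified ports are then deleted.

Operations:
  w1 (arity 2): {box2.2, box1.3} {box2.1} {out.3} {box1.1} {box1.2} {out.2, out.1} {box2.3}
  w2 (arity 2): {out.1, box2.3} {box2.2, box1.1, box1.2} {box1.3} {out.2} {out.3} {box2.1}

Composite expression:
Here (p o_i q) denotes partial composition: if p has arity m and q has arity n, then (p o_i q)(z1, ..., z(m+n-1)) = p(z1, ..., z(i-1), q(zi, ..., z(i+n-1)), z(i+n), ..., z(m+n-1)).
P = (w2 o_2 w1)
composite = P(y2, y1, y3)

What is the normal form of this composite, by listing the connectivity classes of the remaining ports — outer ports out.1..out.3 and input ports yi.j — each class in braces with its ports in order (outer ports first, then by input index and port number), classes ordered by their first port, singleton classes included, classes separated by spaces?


{out.1} {out.2} {out.3} {y1.1} {y1.2} {y1.3, y3.2} {y2.1, y2.2} {y2.3} {y3.1} {y3.3}


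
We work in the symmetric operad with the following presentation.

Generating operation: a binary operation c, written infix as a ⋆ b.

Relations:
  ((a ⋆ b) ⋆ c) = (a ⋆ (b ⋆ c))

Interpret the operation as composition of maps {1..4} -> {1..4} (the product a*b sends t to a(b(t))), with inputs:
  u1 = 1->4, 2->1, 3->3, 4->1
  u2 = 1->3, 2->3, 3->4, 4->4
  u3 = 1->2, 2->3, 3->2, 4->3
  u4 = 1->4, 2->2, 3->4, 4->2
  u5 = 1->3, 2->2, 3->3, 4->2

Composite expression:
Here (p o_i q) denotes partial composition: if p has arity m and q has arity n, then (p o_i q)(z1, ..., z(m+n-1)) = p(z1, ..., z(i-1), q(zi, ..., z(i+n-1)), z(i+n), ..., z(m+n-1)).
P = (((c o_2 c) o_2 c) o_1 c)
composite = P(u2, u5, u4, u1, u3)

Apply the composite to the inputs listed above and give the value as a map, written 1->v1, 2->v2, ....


(u2 ⋆ u5) = 1->4, 2->3, 3->4, 4->3
(u4 ⋆ u1) = 1->2, 2->4, 3->4, 4->4
((u4 ⋆ u1) ⋆ u3) = 1->4, 2->4, 3->4, 4->4
((u2 ⋆ u5) ⋆ ((u4 ⋆ u1) ⋆ u3)) = 1->3, 2->3, 3->3, 4->3

1->3, 2->3, 3->3, 4->3


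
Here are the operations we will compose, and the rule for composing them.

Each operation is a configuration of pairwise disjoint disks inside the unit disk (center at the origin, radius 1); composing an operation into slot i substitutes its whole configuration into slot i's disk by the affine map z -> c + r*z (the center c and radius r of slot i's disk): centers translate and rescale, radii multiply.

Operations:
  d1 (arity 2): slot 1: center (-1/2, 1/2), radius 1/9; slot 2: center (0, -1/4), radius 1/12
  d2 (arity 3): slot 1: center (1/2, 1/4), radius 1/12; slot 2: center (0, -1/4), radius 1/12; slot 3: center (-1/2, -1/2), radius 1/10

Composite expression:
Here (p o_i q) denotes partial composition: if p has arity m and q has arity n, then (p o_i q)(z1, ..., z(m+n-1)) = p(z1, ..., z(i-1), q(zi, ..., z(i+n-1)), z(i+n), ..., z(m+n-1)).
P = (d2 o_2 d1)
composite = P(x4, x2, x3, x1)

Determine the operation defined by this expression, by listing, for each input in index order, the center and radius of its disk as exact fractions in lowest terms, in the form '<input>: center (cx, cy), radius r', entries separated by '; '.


Affine substitution under d2: radii multiply and x-centers shift.
x4 passes through 1 substitution, ending at center (1/2, 1/4), radius 1/12
x2 passes through 2 substitutions, ending at center (-1/24, -5/24), radius 1/108
x3 passes through 2 substitutions, ending at center (0, -13/48), radius 1/144
x1 passes through 1 substitution, ending at center (-1/2, -1/2), radius 1/10

x1: center (-1/2, -1/2), radius 1/10; x2: center (-1/24, -5/24), radius 1/108; x3: center (0, -13/48), radius 1/144; x4: center (1/2, 1/4), radius 1/12


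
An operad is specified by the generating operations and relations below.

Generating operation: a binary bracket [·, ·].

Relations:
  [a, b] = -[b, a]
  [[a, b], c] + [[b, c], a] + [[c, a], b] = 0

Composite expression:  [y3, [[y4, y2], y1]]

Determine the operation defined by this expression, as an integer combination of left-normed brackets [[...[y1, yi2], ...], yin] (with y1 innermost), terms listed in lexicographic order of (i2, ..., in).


-[[[y1, y2], y4], y3] + [[[y1, y4], y2], y3]

Antisymmetry and Jacobi reduce to y1-anchored left-normed brackets.
Composite bracket: [y3, [[y4, y2], y1]]
Expanding via [a, b] = ab - ba: 8 signed words (2^3 = 8).
Coefficients come from the y1-initial words:
  from y1y2y4y3, sign -1: term -[[[y1, y2], y4], y3]
  from y1y4y2y3, sign +1: term +[[[y1, y4], y2], y3]


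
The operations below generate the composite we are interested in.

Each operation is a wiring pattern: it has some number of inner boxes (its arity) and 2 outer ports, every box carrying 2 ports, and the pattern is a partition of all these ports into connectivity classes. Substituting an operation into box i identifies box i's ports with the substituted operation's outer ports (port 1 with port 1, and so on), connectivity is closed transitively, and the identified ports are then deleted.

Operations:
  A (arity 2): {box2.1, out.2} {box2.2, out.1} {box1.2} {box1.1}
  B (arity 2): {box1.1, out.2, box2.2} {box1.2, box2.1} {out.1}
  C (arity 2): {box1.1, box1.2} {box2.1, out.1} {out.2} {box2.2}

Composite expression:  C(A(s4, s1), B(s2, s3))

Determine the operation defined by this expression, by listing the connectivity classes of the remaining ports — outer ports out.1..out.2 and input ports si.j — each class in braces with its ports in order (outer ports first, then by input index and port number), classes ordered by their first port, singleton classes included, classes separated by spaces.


Two ports join when wires chain via C-identified ports.
after A, the pattern on (s4, s1) reads {out.1, s1.2} {out.2, s1.1} {s4.1} {s4.2} (out.j = its outer ports)
after B, the pattern on (s2, s3) reads {out.1} {out.2, s2.1, s3.2} {s2.2, s3.1} (out.j = its outer ports)
after C, the pattern on (s4, s1, s2, s3) reads {out.1} {out.2} {s1.1, s1.2} {s2.1, s3.2} {s2.2, s3.1} {s4.1} {s4.2} (out.j = its outer ports)

{out.1} {out.2} {s1.1, s1.2} {s2.1, s3.2} {s2.2, s3.1} {s4.1} {s4.2}


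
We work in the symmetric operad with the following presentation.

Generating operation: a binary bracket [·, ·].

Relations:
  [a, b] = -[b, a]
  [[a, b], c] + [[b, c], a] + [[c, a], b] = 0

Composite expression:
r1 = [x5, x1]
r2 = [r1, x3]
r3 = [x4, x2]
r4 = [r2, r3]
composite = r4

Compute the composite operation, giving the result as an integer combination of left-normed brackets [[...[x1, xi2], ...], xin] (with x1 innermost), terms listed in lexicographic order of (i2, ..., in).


[[[[x1, x5], x3], x2], x4] - [[[[x1, x5], x3], x4], x2]


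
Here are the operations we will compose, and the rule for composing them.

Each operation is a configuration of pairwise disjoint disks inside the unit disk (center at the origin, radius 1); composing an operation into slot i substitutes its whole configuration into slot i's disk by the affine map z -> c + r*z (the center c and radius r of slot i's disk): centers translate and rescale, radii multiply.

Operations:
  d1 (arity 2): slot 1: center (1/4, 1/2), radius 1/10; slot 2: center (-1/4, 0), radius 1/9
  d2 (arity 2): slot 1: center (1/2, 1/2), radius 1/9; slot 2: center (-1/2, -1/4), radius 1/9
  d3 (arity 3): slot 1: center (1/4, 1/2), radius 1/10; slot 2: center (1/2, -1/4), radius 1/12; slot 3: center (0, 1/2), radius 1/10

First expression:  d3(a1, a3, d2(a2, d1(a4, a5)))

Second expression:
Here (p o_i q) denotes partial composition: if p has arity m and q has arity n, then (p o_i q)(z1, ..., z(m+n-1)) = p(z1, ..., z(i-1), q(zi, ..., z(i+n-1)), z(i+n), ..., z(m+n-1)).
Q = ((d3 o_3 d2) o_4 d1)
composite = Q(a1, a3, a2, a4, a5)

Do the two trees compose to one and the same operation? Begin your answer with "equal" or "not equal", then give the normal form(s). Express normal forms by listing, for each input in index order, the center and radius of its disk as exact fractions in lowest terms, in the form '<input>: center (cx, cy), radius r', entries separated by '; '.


equal: each reduces to a1: center (1/4, 1/2), radius 1/10; a2: center (1/20, 11/20), radius 1/90; a3: center (1/2, -1/4), radius 1/12; a4: center (-17/360, 173/360), radius 1/900; a5: center (-19/360, 19/40), radius 1/810

The first composite normalizes to a1: center (1/4, 1/2), radius 1/10; a2: center (1/20, 11/20), radius 1/90; a3: center (1/2, -1/4), radius 1/12; a4: center (-17/360, 173/360), radius 1/900; a5: center (-19/360, 19/40), radius 1/810
The second composite normalizes to a1: center (1/4, 1/2), radius 1/10; a2: center (1/20, 11/20), radius 1/90; a3: center (1/2, -1/4), radius 1/12; a4: center (-17/360, 173/360), radius 1/900; a5: center (-19/360, 19/40), radius 1/810
One common form — equal.


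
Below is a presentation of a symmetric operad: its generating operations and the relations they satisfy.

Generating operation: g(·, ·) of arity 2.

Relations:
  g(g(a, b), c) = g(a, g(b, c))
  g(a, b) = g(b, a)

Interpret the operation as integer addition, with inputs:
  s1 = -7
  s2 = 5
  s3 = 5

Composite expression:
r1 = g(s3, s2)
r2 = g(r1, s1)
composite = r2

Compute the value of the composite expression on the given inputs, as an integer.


3

g(s3, s2) = 10
g(g(s3, s2), s1) = 3


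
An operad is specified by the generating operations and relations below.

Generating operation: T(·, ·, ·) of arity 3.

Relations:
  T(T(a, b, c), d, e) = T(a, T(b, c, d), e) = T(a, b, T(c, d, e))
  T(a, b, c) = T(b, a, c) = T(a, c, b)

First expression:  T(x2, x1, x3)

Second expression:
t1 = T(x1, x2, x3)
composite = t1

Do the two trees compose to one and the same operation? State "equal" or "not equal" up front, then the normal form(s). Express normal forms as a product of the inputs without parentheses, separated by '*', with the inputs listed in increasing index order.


equal — both sides give x1 * x2 * x3

The first expression, normalized: x1 * x2 * x3
The second expression, normalized: x1 * x2 * x3
Same normal form: equal.


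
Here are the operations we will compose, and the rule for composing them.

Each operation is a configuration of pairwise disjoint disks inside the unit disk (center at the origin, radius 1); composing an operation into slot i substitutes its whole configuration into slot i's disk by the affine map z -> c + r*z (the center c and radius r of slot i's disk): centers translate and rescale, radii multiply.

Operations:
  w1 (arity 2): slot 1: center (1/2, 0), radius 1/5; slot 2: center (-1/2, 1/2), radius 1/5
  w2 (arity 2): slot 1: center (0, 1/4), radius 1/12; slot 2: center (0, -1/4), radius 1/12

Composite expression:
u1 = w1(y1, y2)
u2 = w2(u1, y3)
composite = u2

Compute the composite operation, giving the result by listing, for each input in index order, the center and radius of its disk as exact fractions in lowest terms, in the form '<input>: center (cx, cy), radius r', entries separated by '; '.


Nesting under w2 composes maps z -> c + r*z down each y-path.
input y1: applying the 2 nested substitutions gives center (1/24, 1/4), radius 1/60
input y2: applying the 2 nested substitutions gives center (-1/24, 7/24), radius 1/60
input y3: applying the 1 nested substitution gives center (0, -1/4), radius 1/12

y1: center (1/24, 1/4), radius 1/60; y2: center (-1/24, 7/24), radius 1/60; y3: center (0, -1/4), radius 1/12


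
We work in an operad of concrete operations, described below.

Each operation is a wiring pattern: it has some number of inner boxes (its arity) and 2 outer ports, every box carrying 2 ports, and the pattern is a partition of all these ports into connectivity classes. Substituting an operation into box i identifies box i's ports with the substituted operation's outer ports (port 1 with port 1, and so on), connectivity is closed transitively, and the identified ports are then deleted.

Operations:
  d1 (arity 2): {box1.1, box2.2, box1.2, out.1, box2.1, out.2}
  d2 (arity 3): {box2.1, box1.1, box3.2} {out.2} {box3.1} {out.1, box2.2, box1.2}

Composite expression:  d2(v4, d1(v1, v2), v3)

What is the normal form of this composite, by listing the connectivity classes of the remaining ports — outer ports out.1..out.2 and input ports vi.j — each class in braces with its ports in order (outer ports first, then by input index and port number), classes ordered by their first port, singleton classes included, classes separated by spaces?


Treat the ports identified at d2 as solder joints: merge, then drop.
d1 over (v1, v2) gives {out.1, out.2, v1.1, v1.2, v2.1, v2.2}, out.j being that stage's outer ports
d2 over (v4, v1, v2, v3) gives {out.1, v1.1, v1.2, v2.1, v2.2, v3.2, v4.1, v4.2} {out.2} {v3.1}, out.j being that stage's outer ports

{out.1, v1.1, v1.2, v2.1, v2.2, v3.2, v4.1, v4.2} {out.2} {v3.1}


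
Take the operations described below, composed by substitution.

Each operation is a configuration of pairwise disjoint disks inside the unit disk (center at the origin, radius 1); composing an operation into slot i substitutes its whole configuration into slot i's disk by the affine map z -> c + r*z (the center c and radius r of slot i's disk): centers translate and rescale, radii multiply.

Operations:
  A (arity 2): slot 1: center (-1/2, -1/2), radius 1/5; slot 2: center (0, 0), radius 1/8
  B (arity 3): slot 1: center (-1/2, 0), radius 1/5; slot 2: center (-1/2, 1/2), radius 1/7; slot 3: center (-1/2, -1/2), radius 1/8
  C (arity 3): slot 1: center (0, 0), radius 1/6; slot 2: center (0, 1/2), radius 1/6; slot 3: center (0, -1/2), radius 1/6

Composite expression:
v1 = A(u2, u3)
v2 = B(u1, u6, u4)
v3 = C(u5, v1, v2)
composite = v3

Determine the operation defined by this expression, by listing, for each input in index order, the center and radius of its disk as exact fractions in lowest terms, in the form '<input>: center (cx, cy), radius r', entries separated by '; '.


Each u-disk chains the slot maps above it in C; radii multiply.
for u5, the 1-step affine chain lands on center (0, 0), radius 1/6
for u2, the 2-step affine chain lands on center (-1/12, 5/12), radius 1/30
for u3, the 2-step affine chain lands on center (0, 1/2), radius 1/48
for u1, the 2-step affine chain lands on center (-1/12, -1/2), radius 1/30
for u6, the 2-step affine chain lands on center (-1/12, -5/12), radius 1/42
for u4, the 2-step affine chain lands on center (-1/12, -7/12), radius 1/48

u1: center (-1/12, -1/2), radius 1/30; u2: center (-1/12, 5/12), radius 1/30; u3: center (0, 1/2), radius 1/48; u4: center (-1/12, -7/12), radius 1/48; u5: center (0, 0), radius 1/6; u6: center (-1/12, -5/12), radius 1/42


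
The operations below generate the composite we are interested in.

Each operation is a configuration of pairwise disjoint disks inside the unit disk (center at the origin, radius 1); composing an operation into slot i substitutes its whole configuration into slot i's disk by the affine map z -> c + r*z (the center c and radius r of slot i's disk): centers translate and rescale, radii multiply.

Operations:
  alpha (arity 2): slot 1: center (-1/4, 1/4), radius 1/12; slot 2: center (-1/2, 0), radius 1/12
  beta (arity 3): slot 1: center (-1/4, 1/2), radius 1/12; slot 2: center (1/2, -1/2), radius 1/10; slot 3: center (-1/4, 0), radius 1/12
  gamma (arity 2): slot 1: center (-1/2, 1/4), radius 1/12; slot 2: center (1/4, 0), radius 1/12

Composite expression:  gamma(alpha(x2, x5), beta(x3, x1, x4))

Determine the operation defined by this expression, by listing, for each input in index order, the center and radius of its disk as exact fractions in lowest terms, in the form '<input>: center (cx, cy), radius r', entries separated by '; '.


x1: center (7/24, -1/24), radius 1/120; x2: center (-25/48, 13/48), radius 1/144; x3: center (11/48, 1/24), radius 1/144; x4: center (11/48, 0), radius 1/144; x5: center (-13/24, 1/4), radius 1/144

Affine substitution under gamma: radii multiply and x-centers shift.
input x2: composing its 2 substitution steps yields center (-25/48, 13/48), radius 1/144
input x5: composing its 2 substitution steps yields center (-13/24, 1/4), radius 1/144
input x3: composing its 2 substitution steps yields center (11/48, 1/24), radius 1/144
input x1: composing its 2 substitution steps yields center (7/24, -1/24), radius 1/120
input x4: composing its 2 substitution steps yields center (11/48, 0), radius 1/144


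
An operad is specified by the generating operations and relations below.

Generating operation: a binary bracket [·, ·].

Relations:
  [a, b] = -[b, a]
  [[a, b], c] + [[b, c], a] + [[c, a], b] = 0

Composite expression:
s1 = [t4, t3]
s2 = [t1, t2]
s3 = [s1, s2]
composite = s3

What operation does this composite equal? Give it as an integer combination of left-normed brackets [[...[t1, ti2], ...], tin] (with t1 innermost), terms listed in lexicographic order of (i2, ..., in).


A multilinear Lie element is pinned by t1-initial words (t1 innermost).
Composite bracket: [[t4, t3], [t1, t2]]
The bracket unfolds into 8 signed words via [a, b] = ab - ba (2^3 = 8).
Words beginning with t1 determine it all:
  from t1t2t3t4, sign +1: term +[[[t1, t2], t3], t4]
  from t1t2t4t3, sign -1: term -[[[t1, t2], t4], t3]

[[[t1, t2], t3], t4] - [[[t1, t2], t4], t3]


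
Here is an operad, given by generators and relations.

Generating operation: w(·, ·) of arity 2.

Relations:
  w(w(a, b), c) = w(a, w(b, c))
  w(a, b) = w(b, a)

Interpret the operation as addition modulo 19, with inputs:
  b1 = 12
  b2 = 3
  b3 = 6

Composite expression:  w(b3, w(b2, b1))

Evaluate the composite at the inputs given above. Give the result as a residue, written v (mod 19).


2 (mod 19)

w(b2, b1) = 15
w(b3, w(b2, b1)) = 2


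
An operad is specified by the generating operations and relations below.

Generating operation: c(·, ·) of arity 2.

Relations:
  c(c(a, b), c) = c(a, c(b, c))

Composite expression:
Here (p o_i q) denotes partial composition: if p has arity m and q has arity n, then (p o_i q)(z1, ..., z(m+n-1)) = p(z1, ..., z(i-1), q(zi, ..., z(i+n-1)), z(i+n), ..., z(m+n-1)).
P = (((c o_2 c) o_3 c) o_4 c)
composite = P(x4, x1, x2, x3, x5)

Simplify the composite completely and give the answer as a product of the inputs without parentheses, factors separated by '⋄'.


x4 ⋄ x1 ⋄ x2 ⋄ x3 ⋄ x5

Key point: c is associative — brackets drop, the x-order remains.
c(x3, x5) collapses to x3 ⋄ x5
c(x2, c(x3, x5)) collapses to x2 ⋄ x3 ⋄ x5
c(x1, c(x2, c(x3, x5))) collapses to x1 ⋄ x2 ⋄ x3 ⋄ x5
c(x4, c(x1, c(x2, c(x3, x5)))) collapses to x4 ⋄ x1 ⋄ x2 ⋄ x3 ⋄ x5


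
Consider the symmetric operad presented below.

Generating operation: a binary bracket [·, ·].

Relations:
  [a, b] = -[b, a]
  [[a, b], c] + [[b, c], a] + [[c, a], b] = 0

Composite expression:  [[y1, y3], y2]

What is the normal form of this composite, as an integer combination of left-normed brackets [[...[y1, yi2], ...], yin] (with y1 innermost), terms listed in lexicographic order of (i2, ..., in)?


[[y1, y3], y2]

Antisymmetry and Jacobi reduce to y1-anchored left-normed brackets.
Composite bracket: [[y1, y3], y2]
Applying ab - ba throughout gives 4 signed words (2^2 = 4).
Collect the words opening with y1:
  word y1y3y2 has sign +1, contributing +[[y1, y3], y2]


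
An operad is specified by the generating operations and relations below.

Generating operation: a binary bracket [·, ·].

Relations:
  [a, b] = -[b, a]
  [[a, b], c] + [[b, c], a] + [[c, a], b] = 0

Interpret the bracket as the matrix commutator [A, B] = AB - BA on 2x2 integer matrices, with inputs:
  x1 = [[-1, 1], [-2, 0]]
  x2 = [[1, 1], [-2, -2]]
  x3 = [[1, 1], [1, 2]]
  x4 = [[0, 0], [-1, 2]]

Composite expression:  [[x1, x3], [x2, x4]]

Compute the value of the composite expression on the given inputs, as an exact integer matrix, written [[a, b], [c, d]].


[x1, x3] = [[3, 0], [3, -3]]
[x2, x4] = [[-1, 2], [7, 1]]
[[x1, x3], [x2, x4]] = [[-6, 12], [-48, 6]]

[[-6, 12], [-48, 6]]


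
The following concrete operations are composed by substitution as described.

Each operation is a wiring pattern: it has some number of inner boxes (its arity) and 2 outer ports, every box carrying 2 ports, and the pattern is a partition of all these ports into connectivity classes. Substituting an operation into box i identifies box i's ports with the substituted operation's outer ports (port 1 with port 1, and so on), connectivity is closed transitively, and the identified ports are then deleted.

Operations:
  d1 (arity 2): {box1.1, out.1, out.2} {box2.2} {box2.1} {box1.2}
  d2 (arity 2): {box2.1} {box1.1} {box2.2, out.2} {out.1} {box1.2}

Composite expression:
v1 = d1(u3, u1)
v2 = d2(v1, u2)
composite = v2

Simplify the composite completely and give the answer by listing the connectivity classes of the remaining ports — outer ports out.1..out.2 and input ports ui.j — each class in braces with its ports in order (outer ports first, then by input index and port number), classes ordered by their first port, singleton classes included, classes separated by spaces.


{out.1} {out.2, u2.2} {u1.1} {u1.2} {u2.1} {u3.1} {u3.2}

Reachability decides: close wires over d2-identified ports.
composing d1 on (u3, u1), with out.j its own outer ports: {out.1, out.2, u3.1} {u1.1} {u1.2} {u3.2}
composing d2 on (u3, u1, u2), with out.j its own outer ports: {out.1} {out.2, u2.2} {u1.1} {u1.2} {u2.1} {u3.1} {u3.2}


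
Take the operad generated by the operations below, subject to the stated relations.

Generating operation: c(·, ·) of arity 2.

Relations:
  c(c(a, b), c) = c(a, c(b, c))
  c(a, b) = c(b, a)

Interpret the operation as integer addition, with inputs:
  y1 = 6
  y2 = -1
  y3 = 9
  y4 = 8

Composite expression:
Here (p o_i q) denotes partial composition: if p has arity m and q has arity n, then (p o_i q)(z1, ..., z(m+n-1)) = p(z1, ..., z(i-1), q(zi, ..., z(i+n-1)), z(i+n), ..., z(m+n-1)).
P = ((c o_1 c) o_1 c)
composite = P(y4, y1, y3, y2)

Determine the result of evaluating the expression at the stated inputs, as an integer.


c(y4, y1) = 14
c(c(y4, y1), y3) = 23
c(c(c(y4, y1), y3), y2) = 22

22


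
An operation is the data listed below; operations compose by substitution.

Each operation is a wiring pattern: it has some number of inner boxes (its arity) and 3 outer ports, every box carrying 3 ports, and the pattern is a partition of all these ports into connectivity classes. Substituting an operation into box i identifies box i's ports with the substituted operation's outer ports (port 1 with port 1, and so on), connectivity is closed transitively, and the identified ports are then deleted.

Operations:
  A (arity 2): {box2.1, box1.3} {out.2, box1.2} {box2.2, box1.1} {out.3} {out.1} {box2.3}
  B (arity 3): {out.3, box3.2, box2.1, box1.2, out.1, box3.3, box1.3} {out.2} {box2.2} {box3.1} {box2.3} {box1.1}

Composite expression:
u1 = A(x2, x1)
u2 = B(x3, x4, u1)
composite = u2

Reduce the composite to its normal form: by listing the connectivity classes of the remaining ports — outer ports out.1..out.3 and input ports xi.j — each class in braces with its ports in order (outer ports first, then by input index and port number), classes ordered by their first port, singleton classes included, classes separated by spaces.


{out.1, out.3, x2.2, x3.2, x3.3, x4.1} {out.2} {x1.1, x2.3} {x1.2, x2.1} {x1.3} {x3.1} {x4.2} {x4.3}


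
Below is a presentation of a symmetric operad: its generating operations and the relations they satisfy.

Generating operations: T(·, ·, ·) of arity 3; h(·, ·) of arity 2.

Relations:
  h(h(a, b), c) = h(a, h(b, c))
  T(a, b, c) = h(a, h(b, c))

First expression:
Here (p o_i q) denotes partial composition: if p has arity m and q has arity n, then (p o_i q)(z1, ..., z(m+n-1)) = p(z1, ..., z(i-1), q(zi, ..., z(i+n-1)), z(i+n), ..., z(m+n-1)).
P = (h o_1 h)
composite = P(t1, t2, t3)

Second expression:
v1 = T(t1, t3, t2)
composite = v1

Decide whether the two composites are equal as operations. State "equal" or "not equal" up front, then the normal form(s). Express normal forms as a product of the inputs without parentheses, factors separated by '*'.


Normal form of the first expression: t1 * t2 * t3
Normal form of the second expression: t1 * t3 * t2
No match — not equal.

not equal — first t1 * t2 * t3, second t1 * t3 * t2


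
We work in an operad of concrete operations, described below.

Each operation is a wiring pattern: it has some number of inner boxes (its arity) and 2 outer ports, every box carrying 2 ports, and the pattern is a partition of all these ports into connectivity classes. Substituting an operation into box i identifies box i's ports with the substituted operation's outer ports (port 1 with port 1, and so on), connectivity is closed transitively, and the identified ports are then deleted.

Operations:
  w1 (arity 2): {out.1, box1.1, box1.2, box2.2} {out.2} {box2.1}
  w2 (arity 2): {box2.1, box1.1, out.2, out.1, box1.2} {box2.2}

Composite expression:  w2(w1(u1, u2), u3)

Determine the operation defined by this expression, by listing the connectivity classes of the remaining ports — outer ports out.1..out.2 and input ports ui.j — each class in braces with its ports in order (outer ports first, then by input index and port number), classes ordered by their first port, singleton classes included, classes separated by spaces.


After gluing at w2, chains via deleted ports link the u-ports.
stage w1: inputs (u1, u2), connectivity {out.1, u1.1, u1.2, u2.2} {out.2} {u2.1}, out.j its boundary
stage w2: inputs (u1, u2, u3), connectivity {out.1, out.2, u1.1, u1.2, u2.2, u3.1} {u2.1} {u3.2}, out.j its boundary

{out.1, out.2, u1.1, u1.2, u2.2, u3.1} {u2.1} {u3.2}


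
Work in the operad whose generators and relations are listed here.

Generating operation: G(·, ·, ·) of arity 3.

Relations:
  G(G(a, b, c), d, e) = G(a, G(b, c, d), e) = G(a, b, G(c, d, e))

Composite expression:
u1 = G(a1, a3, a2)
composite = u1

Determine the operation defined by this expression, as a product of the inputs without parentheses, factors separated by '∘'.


a1 ∘ a3 ∘ a2

All parenthesizations of G agree; list the a-inputs left to right.
G(a1, a3, a2) spells out as a1 ∘ a3 ∘ a2


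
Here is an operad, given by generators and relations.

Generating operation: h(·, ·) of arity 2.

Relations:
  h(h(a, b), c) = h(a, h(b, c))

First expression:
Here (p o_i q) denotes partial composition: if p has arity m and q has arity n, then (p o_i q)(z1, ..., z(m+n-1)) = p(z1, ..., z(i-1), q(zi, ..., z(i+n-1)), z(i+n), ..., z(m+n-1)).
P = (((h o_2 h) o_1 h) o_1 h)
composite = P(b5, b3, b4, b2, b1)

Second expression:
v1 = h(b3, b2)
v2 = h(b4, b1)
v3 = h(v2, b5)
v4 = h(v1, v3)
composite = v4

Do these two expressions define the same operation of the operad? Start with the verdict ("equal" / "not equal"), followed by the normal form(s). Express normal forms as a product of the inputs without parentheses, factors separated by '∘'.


not equal; first: b5 ∘ b3 ∘ b4 ∘ b2 ∘ b1; second: b3 ∘ b2 ∘ b4 ∘ b1 ∘ b5


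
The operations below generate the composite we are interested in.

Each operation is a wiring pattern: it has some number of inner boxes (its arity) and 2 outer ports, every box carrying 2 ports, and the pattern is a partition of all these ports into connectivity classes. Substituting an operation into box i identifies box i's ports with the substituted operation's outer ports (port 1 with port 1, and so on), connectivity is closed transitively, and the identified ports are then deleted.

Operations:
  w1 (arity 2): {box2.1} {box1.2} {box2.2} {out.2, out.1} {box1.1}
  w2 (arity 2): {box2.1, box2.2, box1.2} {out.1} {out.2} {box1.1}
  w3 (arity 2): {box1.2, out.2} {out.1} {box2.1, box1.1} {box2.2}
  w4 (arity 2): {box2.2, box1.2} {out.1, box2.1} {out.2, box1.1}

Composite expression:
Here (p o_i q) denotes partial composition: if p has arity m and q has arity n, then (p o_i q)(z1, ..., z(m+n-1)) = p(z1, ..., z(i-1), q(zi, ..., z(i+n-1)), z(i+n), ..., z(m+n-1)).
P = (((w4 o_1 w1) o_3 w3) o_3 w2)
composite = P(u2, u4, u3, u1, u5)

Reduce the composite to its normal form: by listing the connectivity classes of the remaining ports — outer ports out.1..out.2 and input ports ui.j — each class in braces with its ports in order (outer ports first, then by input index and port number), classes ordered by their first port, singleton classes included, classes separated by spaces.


Substituting into w4 glues patterns; closure does the rest.
through w1, on inputs (u2, u4): {out.1, out.2} {u2.1} {u2.2} {u4.1} {u4.2} (out.j = stage outer ports)
through w2, on inputs (u3, u1): {out.1} {out.2} {u1.1, u1.2, u3.2} {u3.1} (out.j = stage outer ports)
through w3, on inputs (u3, u1, u5): {out.1} {out.2} {u1.1, u1.2, u3.2} {u3.1} {u5.1} {u5.2} (out.j = stage outer ports)
through w4, on inputs (u2, u4, u3, u1, u5): {out.1} {out.2} {u1.1, u1.2, u3.2} {u2.1} {u2.2} {u3.1} {u4.1} {u4.2} {u5.1} {u5.2} (out.j = stage outer ports)

{out.1} {out.2} {u1.1, u1.2, u3.2} {u2.1} {u2.2} {u3.1} {u4.1} {u4.2} {u5.1} {u5.2}


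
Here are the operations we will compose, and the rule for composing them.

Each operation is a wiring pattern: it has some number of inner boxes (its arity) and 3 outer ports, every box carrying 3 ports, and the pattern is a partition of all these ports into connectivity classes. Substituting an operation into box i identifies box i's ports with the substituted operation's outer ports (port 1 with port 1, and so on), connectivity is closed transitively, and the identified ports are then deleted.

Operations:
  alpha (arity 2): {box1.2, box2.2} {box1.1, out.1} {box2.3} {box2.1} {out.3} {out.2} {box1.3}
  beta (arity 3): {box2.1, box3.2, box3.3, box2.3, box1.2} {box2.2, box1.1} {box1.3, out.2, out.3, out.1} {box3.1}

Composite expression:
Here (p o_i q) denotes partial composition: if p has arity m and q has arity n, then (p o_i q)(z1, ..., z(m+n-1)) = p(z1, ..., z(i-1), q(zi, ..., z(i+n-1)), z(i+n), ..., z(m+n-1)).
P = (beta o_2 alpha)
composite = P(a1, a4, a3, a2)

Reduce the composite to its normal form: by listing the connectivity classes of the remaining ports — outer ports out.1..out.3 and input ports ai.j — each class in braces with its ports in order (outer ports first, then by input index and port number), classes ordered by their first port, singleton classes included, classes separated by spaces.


{out.1, out.2, out.3, a1.3} {a1.1} {a1.2, a2.2, a2.3, a4.1} {a2.1} {a3.1} {a3.2, a4.2} {a3.3} {a4.3}

After gluing at beta, chains via deleted ports link the a-ports.
through alpha, on inputs (a4, a3): {out.1, a4.1} {out.2} {out.3} {a3.1} {a3.2, a4.2} {a3.3} {a4.3} (out.j = stage outer ports)
through beta, on inputs (a1, a4, a3, a2): {out.1, out.2, out.3, a1.3} {a1.1} {a1.2, a2.2, a2.3, a4.1} {a2.1} {a3.1} {a3.2, a4.2} {a3.3} {a4.3} (out.j = stage outer ports)


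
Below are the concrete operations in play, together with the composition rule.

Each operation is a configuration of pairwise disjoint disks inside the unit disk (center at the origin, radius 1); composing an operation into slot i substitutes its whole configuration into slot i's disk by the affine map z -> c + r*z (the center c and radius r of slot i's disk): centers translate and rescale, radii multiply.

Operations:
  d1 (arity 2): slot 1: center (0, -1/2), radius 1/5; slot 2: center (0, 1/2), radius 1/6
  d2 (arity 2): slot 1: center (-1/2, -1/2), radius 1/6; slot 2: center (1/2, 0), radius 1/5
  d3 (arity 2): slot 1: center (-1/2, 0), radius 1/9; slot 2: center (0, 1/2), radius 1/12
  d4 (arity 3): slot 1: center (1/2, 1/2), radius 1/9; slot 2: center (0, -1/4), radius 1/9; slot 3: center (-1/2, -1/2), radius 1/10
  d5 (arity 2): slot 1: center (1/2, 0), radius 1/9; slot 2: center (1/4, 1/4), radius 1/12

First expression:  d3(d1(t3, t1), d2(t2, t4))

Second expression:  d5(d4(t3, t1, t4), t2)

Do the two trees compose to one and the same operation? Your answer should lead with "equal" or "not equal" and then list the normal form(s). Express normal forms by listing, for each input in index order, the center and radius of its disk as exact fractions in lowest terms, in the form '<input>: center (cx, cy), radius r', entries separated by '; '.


The first expression reduces to t1: center (-1/2, 1/18), radius 1/54; t2: center (-1/24, 11/24), radius 1/72; t3: center (-1/2, -1/18), radius 1/45; t4: center (1/24, 1/2), radius 1/60
The second expression reduces to t1: center (1/2, -1/36), radius 1/81; t2: center (1/4, 1/4), radius 1/12; t3: center (5/9, 1/18), radius 1/81; t4: center (4/9, -1/18), radius 1/90
They disagree, so not equal.

not equal; the first gives t1: center (-1/2, 1/18), radius 1/54; t2: center (-1/24, 11/24), radius 1/72; t3: center (-1/2, -1/18), radius 1/45; t4: center (1/24, 1/2), radius 1/60 and the second t1: center (1/2, -1/36), radius 1/81; t2: center (1/4, 1/4), radius 1/12; t3: center (5/9, 1/18), radius 1/81; t4: center (4/9, -1/18), radius 1/90
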